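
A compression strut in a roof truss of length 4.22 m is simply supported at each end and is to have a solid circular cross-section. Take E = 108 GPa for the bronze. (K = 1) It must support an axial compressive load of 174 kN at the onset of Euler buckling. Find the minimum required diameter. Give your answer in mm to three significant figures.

d ≈ 87.7 mm

L_e = K·L = 1 × 4.22 = 4.220 m
Required I = P_cr·L_e²/(π²E) = 1.740×10^5 × 4.220² / (π² × 1.08×10^11) = 2.907×10^-6 m⁴
I_req = 2.907×10^6 mm⁴
Solid circle: I = πd⁴/64  ⇒  d = (64I/π)^(1/4) = (64×2.907×10^6/π)^(1/4) = 87.7 mm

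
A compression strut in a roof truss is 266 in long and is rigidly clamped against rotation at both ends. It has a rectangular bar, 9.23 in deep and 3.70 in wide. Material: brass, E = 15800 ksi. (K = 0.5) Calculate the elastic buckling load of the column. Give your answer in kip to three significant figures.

Buckling occurs about the weak axis: I_min = h·b³/12 with b = 3.70 in (the shorter side).
I_min = 9.23×3.70³/12 = 38.96 in⁴
Effective length L_e = K·L = 0.5 × 266 = 133.0 in
P_cr = π²EI / L_e² = π² × 15800×10³ × 38.96 / 133.0² = 3.435×10^5 lb

P_cr ≈ 343 kip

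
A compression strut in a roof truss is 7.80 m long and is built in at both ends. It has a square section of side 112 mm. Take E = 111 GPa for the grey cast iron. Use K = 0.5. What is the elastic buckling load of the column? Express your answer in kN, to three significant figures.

I = a⁴/12 = 112⁴/12 = 1.311×10^7 mm⁴
I = 1.311×10^7 mm⁴ = 1.311×10^-5 m⁴
Effective length L_e = K·L = 0.5 × 7.80 = 3.900 m
P_cr = π²EI / L_e² = π² × 111×10⁹ × 1.311×10^-5 / 3.900² = 9.445×10^5 N

P_cr ≈ 944 kN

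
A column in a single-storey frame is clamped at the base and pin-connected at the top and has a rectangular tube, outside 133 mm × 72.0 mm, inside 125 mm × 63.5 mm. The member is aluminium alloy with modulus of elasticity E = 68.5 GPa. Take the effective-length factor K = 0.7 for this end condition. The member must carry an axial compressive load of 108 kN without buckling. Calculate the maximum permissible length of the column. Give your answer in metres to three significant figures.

Weak-axis I_min = (h_o·b_o³ − h_i·b_i³)/12 with b_o = 72.0, b_i = 63.50 mm (shorter outer/inner sides).
I_min = (133×72.0³ − 125.0×63.50³)/12 = 1.470×10^6 mm⁴
I = 1.470×10^-6 m⁴
At the buckling limit P_cr = P = 1.080×10^5 N
From P_cr = π²EI/(K·L)²:  L = (1/K)·√(π²EI/P_cr) = (1/0.7)·√(π²×6.85×10^10×1.470×10^-6/1.080×10^5)
L = 4.33 m

L_max ≈ 4.33 m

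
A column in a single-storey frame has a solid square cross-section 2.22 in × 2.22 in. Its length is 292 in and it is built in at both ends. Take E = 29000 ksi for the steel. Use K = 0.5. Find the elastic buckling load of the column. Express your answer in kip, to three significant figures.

P_cr ≈ 27.2 kip

I = a⁴/12 = 2.22⁴/12 = 2.024 in⁴
Effective length L_e = K·L = 0.5 × 292 = 146.0 in
P_cr = π²EI / L_e² = π² × 29000×10³ × 2.024 / 146.0² = 2.718×10^4 lb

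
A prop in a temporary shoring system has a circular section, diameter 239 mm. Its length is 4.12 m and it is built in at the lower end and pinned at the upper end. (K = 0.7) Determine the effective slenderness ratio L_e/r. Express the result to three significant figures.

λ ≈ 48.3

For a solid circle r = d/4 = 239/4 = 59.75 mm
L_e = K·L = 0.7 × 4.12 m = 2.884 m = 2884.0 mm
λ = L_e / r_min = 2884.0 / 59.75 = 48.3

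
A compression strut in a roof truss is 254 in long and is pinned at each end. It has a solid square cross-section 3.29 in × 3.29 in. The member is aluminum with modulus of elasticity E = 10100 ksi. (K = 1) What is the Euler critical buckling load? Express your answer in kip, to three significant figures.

P_cr ≈ 15.1 kip

I = a⁴/12 = 3.29⁴/12 = 9.763 in⁴
Effective length L_e = K·L = 1 × 254 = 254.0 in
P_cr = π²EI / L_e² = π² × 10100×10³ × 9.763 / 254.0² = 1.509×10^4 lb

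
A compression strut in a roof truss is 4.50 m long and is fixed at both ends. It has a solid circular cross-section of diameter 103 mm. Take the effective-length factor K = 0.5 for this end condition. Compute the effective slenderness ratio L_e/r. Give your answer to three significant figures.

For a solid circle r = d/4 = 103/4 = 25.75 mm
L_e = K·L = 0.5 × 4.50 m = 2.250 m = 2250.0 mm
λ = L_e / r_min = 2250.0 / 25.75 = 87.4

λ ≈ 87.4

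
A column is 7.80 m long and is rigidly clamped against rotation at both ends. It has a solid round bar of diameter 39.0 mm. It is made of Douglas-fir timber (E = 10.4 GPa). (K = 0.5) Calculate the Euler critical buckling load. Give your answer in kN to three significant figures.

P_cr ≈ 0.766 kN

I = πd⁴/64 = π×39.0⁴/64 = 1.136×10^5 mm⁴
I = 1.136×10^5 mm⁴ = 1.136×10^-7 m⁴
Effective length L_e = K·L = 0.5 × 7.80 = 3.900 m
P_cr = π²EI / L_e² = π² × 10.4×10⁹ × 1.136×10^-7 / 3.900² = 766.4 N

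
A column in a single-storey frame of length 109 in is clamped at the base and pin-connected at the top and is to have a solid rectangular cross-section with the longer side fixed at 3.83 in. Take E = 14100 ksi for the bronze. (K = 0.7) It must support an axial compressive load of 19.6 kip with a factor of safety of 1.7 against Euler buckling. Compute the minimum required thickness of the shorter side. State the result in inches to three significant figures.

Required P_cr = n·P = 1.7 × 19.6 = 33.32 kip
L_e = K·L = 0.7 × 109 = 76.30 in
Required I = P_cr·L_e²/(π²E) = 3.332×10^4 × 76.30² / (π² × 1.41×10^7) = 1.394 in⁴
Rectangle, weak axis: I_min = h·b³/12 with h = 3.83 in fixed  ⇒  b = (12I/h)^(1/3) = 1.63 in

b ≈ 1.63 in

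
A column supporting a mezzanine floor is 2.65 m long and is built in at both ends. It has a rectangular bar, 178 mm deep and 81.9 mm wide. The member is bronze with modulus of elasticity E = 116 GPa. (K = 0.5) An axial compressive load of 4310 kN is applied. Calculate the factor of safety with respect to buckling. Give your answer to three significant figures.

Buckling occurs about the weak axis: I_min = h·b³/12 with b = 81.9 mm (the shorter side).
I_min = 178×81.9³/12 = 8.149×10^6 mm⁴
I = 8.149×10^6 mm⁴ = 8.149×10^-6 m⁴
Effective length L_e = K·L = 0.5 × 2.65 = 1.325 m
P_cr = π²EI / L_e² = π² × 116×10⁹ × 8.149×10^-6 / 1.325² = 5.314×10^6 N
Factor of safety n = P_cr / P = 5313.9 / 4310 = 1.23

n ≈ 1.23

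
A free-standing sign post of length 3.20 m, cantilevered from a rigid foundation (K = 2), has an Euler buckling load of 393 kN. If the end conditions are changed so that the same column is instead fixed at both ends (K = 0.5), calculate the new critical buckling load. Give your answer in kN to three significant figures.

P_cr ≈ 6290 kN

P_cr ∝ 1/K², so P_cr,new = P_cr,old × (K_old/K_new)² = 393 × (2/0.5)²
= 393 × 16.00 = 6290 kN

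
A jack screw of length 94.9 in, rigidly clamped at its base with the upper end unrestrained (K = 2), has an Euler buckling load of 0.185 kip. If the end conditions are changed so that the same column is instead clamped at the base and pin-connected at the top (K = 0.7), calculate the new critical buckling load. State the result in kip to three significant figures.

P_cr ≈ 1.51 kip

P_cr ∝ 1/K², so P_cr,new = P_cr,old × (K_old/K_new)² = 0.185 × (2/0.7)²
= 0.185 × 8.163 = 1.51 kip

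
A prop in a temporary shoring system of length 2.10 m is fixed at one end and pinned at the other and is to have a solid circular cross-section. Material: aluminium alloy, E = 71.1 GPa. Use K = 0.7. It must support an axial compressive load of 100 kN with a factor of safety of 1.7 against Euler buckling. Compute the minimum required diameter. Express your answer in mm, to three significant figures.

d ≈ 57.1 mm

Required P_cr = n·P = 1.7 × 100 = 170.0 kN
L_e = K·L = 0.7 × 2.10 = 1.470 m
Required I = P_cr·L_e²/(π²E) = 1.700×10^5 × 1.470² / (π² × 7.11×10^10) = 5.235×10^-7 m⁴
I_req = 5.235×10^5 mm⁴
Solid circle: I = πd⁴/64  ⇒  d = (64I/π)^(1/4) = (64×5.235×10^5/π)^(1/4) = 57.1 mm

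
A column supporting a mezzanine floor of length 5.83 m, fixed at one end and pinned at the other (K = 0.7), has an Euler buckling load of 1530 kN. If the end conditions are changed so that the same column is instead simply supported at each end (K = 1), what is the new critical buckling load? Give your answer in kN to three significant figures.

P_cr ∝ 1/K², so P_cr,new = P_cr,old × (K_old/K_new)² = 1530 × (0.7/1)²
= 1530 × 0.4900 = 750 kN

P_cr ≈ 750 kN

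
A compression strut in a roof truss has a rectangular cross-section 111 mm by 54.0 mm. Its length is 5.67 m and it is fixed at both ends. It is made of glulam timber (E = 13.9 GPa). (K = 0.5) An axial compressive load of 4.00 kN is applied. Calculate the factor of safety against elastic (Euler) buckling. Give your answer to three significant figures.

Buckling occurs about the weak axis: I_min = h·b³/12 with b = 54.0 mm (the shorter side).
I_min = 111×54.0³/12 = 1.457×10^6 mm⁴
I = 1.457×10^6 mm⁴ = 1.457×10^-6 m⁴
Effective length L_e = K·L = 0.5 × 5.67 = 2.835 m
P_cr = π²EI / L_e² = π² × 13.9×10⁹ × 1.457×10^-6 / 2.835² = 2.486×10^4 N
Factor of safety n = P_cr / P = 24.862 / 4.00 = 6.22

n ≈ 6.22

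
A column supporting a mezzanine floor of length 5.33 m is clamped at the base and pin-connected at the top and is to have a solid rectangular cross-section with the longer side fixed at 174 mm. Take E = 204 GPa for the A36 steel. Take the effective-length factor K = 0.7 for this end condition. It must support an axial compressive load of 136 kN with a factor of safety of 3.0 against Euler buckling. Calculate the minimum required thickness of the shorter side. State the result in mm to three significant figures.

b ≈ 57.9 mm

Required P_cr = n·P = 3.0 × 136 = 408.0 kN
L_e = K·L = 0.7 × 5.33 = 3.731 m
Required I = P_cr·L_e²/(π²E) = 4.080×10^5 × 3.731² / (π² × 2.04×10^11) = 2.821×10^-6 m⁴
I_req = 2.821×10^6 mm⁴
Rectangle, weak axis: I_min = h·b³/12 with h = 174 mm fixed  ⇒  b = (12I/h)^(1/3) = 57.9 mm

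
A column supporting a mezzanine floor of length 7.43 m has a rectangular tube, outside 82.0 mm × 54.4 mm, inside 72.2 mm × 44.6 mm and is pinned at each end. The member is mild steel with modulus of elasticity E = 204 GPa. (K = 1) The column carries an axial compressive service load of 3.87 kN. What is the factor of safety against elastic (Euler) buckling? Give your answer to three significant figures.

Weak-axis I_min = (h_o·b_o³ − h_i·b_i³)/12 with b_o = 54.4, b_i = 44.60 mm (shorter outer/inner sides).
I_min = (82.0×54.4³ − 72.20×44.60³)/12 = 5.663×10^5 mm⁴
I = 5.663×10^5 mm⁴ = 5.663×10^-7 m⁴
Effective length L_e = K·L = 1 × 7.43 = 7.430 m
P_cr = π²EI / L_e² = π² × 204×10⁹ × 5.663×10^-7 / 7.430² = 2.065×10^4 N
Factor of safety n = P_cr / P = 20.654 / 3.87 = 5.34

n ≈ 5.34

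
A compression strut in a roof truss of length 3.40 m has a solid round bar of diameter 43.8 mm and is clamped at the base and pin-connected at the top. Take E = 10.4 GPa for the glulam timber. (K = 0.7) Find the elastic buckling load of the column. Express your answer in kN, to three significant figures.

I = πd⁴/64 = π×43.8⁴/64 = 1.807×10^5 mm⁴
I = 1.807×10^5 mm⁴ = 1.807×10^-7 m⁴
Effective length L_e = K·L = 0.7 × 3.40 = 2.380 m
P_cr = π²EI / L_e² = π² × 10.4×10⁹ × 1.807×10^-7 / 2.380² = 3.274×10^3 N

P_cr ≈ 3.27 kN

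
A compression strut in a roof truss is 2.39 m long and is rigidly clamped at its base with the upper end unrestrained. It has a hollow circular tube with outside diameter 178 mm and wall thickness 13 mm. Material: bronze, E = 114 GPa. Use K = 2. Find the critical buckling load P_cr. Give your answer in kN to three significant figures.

Inner diameter d_i = 178 − 2×13 = 152.0 mm
I = π(d_o⁴ − d_i⁴)/64 = π(178⁴ − 152.0⁴)/64 = 2.308×10^7 mm⁴
I = 2.308×10^7 mm⁴ = 2.308×10^-5 m⁴
Effective length L_e = K·L = 2 × 2.39 = 4.780 m
P_cr = π²EI / L_e² = π² × 114×10⁹ × 2.308×10^-5 / 4.780² = 1.136×10^6 N

P_cr ≈ 1140 kN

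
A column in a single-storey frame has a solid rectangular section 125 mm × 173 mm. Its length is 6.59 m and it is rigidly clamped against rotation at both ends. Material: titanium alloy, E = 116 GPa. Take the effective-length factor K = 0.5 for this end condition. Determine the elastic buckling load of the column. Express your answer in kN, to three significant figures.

Buckling occurs about the weak axis: I_min = h·b³/12 with b = 125 mm (the shorter side).
I_min = 173×125³/12 = 2.816×10^7 mm⁴
I = 2.816×10^7 mm⁴ = 2.816×10^-5 m⁴
Effective length L_e = K·L = 0.5 × 6.59 = 3.295 m
P_cr = π²EI / L_e² = π² × 116×10⁹ × 2.816×10^-5 / 3.295² = 2.969×10^6 N

P_cr ≈ 2970 kN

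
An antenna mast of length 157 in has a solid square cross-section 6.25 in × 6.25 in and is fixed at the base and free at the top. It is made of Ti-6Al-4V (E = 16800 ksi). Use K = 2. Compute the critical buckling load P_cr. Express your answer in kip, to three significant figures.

P_cr ≈ 214 kip

I = a⁴/12 = 6.25⁴/12 = 127.2 in⁴
Effective length L_e = K·L = 2 × 157 = 314.0 in
P_cr = π²EI / L_e² = π² × 16800×10³ × 127.2 / 314.0² = 2.138×10^5 lb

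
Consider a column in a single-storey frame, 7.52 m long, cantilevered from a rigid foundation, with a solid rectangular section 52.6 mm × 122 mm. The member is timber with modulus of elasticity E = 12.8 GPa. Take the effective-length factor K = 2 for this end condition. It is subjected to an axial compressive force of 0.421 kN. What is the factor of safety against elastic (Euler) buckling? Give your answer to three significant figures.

n ≈ 1.96

Buckling occurs about the weak axis: I_min = h·b³/12 with b = 52.6 mm (the shorter side).
I_min = 122×52.6³/12 = 1.480×10^6 mm⁴
I = 1.480×10^6 mm⁴ = 1.480×10^-6 m⁴
Effective length L_e = K·L = 2 × 7.52 = 15.04 m
P_cr = π²EI / L_e² = π² × 12.8×10⁹ × 1.480×10^-6 / 15.04² = 826.3 N
Factor of safety n = P_cr / P = 0.82632 / 0.421 = 1.96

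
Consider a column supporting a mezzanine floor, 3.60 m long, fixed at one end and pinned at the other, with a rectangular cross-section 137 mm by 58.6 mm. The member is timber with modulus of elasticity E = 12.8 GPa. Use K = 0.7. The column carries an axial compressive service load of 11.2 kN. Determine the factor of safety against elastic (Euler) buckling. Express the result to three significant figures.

Buckling occurs about the weak axis: I_min = h·b³/12 with b = 58.6 mm (the shorter side).
I_min = 137×58.6³/12 = 2.297×10^6 mm⁴
I = 2.297×10^6 mm⁴ = 2.297×10^-6 m⁴
Effective length L_e = K·L = 0.7 × 3.60 = 2.520 m
P_cr = π²EI / L_e² = π² × 12.8×10⁹ × 2.297×10^-6 / 2.520² = 4.570×10^4 N
Factor of safety n = P_cr / P = 45.703 / 11.2 = 4.08

n ≈ 4.08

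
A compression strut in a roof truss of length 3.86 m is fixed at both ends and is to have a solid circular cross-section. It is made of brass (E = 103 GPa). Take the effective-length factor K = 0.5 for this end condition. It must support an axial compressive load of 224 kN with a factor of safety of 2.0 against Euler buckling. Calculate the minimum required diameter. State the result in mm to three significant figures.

d ≈ 76.0 mm

Required P_cr = n·P = 2.0 × 224 = 448.0 kN
L_e = K·L = 0.5 × 3.86 = 1.930 m
Required I = P_cr·L_e²/(π²E) = 4.480×10^5 × 1.930² / (π² × 1.03×10^11) = 1.642×10^-6 m⁴
I_req = 1.642×10^6 mm⁴
Solid circle: I = πd⁴/64  ⇒  d = (64I/π)^(1/4) = (64×1.642×10^6/π)^(1/4) = 76.0 mm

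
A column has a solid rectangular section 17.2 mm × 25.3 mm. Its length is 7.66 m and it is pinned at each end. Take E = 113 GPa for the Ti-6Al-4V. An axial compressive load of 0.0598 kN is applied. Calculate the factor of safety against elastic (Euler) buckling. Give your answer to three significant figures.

n ≈ 3.41

Buckling occurs about the weak axis: I_min = h·b³/12 with b = 17.2 mm (the shorter side).
I_min = 25.3×17.2³/12 = 1.073×10^4 mm⁴
I = 1.073×10^4 mm⁴ = 1.073×10^-8 m⁴
Effective length L_e = K·L = 1 × 7.66 = 7.660 m
P_cr = π²EI / L_e² = π² × 113×10⁹ × 1.073×10^-8 / 7.660² = 203.9 N
Factor of safety n = P_cr / P = 0.20391 / 0.0598 = 3.41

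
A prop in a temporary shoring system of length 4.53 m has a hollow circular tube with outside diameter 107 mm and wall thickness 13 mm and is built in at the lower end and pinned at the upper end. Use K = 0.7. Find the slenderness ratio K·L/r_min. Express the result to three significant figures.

Inner diameter d_i = 107 − 2×13 = 81.00 mm
I = π(d_o⁴ − d_i⁴)/64 = π(107⁴ − 81.00⁴)/64 = 4.321×10^6 mm⁴
A = 3.839×10^3 mm²;  r_min = √(I/A) = √(4.321×10^6/3.839×10^3) = 33.55 mm
L_e = K·L = 0.7 × 4.53 m = 3.171 m = 3171.0 mm
λ = L_e / r_min = 3171.0 / 33.55 = 94.5

λ ≈ 94.5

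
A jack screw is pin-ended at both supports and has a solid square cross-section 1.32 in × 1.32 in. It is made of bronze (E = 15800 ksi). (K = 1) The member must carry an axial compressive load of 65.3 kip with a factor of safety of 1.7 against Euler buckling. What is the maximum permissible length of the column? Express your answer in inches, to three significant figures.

L_max ≈ 18.9 in

I = a⁴/12 = 1.32⁴/12 = 0.2530 in⁴
Required critical load P_cr = n·P = 1.7 × 65.3 = 111.0 kip = 1.110×10^5 lb
From P_cr = π²EI/(K·L)²:  L = (1/K)·√(π²EI/P_cr) = (1/1)·√(π²×1.58×10^7×0.2530/1.110×10^5)
L = 18.9 in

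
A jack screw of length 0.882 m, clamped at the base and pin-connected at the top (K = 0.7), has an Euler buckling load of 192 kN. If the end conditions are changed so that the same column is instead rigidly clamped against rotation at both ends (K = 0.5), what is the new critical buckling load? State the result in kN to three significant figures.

P_cr ≈ 376 kN

P_cr ∝ 1/K², so P_cr,new = P_cr,old × (K_old/K_new)² = 192 × (0.7/0.5)²
= 192 × 1.960 = 376 kN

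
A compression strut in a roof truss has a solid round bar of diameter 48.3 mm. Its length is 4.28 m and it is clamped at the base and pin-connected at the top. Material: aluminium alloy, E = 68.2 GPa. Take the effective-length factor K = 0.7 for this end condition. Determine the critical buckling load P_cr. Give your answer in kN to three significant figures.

I = πd⁴/64 = π×48.3⁴/64 = 2.672×10^5 mm⁴
I = 2.672×10^5 mm⁴ = 2.672×10^-7 m⁴
Effective length L_e = K·L = 0.7 × 4.28 = 2.996 m
P_cr = π²EI / L_e² = π² × 68.2×10⁹ × 2.672×10^-7 / 2.996² = 2.003×10^4 N

P_cr ≈ 20.0 kN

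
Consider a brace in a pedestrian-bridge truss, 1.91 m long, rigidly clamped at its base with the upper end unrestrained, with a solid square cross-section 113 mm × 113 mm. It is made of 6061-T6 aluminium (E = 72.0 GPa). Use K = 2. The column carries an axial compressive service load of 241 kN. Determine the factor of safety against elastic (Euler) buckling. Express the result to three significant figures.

I = a⁴/12 = 113⁴/12 = 1.359×10^7 mm⁴
I = 1.359×10^7 mm⁴ = 1.359×10^-5 m⁴
Effective length L_e = K·L = 2 × 1.91 = 3.820 m
P_cr = π²EI / L_e² = π² × 72.0×10⁹ × 1.359×10^-5 / 3.820² = 6.617×10^5 N
Factor of safety n = P_cr / P = 661.66 / 241 = 2.75

n ≈ 2.75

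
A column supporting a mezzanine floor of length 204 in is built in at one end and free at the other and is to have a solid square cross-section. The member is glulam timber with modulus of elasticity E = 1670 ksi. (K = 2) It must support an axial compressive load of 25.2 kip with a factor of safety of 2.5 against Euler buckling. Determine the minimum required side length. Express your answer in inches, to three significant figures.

a ≈ 9.35 in

Required P_cr = n·P = 2.5 × 25.2 = 63.00 kip
L_e = K·L = 2 × 204 = 408.0 in
Required I = P_cr·L_e²/(π²E) = 6.300×10^4 × 408.0² / (π² × 1.67×10^6) = 636.3 in⁴
Solid square: I = a⁴/12  ⇒  a = (12I)^(1/4) = (12×636.3)^(1/4) = 9.35 in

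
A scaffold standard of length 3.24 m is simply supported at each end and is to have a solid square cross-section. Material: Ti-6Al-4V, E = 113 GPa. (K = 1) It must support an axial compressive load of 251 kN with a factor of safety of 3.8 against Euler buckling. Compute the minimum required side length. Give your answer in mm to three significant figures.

a ≈ 102 mm

Required P_cr = n·P = 3.8 × 251 = 953.8 kN
L_e = K·L = 1 × 3.24 = 3.240 m
Required I = P_cr·L_e²/(π²E) = 9.538×10^5 × 3.240² / (π² × 1.13×10^11) = 8.978×10^-6 m⁴
I_req = 8.978×10^6 mm⁴
Solid square: I = a⁴/12  ⇒  a = (12I)^(1/4) = (12×8.978×10^6)^(1/4) = 102 mm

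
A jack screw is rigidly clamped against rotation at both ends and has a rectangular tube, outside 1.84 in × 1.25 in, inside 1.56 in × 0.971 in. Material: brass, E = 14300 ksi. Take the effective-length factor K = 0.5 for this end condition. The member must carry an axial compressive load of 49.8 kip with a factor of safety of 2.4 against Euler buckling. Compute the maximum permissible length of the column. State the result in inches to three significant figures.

Weak-axis I_min = (h_o·b_o³ − h_i·b_i³)/12 with b_o = 1.25, b_i = 0.9710 in (shorter outer/inner sides).
I_min = (1.84×1.25³ − 1.560×0.9710³)/12 = 0.1805 in⁴
Required critical load P_cr = n·P = 2.4 × 49.8 = 119.5 kip = 1.195×10^5 lb
From P_cr = π²EI/(K·L)²:  L = (1/K)·√(π²EI/P_cr) = (1/0.5)·√(π²×1.43×10^7×0.1805/1.195×10^5)
L = 29.2 in

L_max ≈ 29.2 in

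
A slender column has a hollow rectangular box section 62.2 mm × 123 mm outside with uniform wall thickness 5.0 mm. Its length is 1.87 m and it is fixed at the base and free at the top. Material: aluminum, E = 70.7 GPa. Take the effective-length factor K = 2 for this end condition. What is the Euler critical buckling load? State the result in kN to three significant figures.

P_cr ≈ 56.2 kN

Inner dimensions: h_i = 123 − 2×5.0 = 113.0 mm, b_i = 62.2 − 2×5.0 = 52.20 mm
Weak-axis I_min = (h_o·b_o³ − h_i·b_i³)/12 with b_o = 62.2, b_i = 52.20 mm (shorter outer/inner sides).
I_min = (123×62.2³ − 113.0×52.20³)/12 = 1.127×10^6 mm⁴
I = 1.127×10^6 mm⁴ = 1.127×10^-6 m⁴
Effective length L_e = K·L = 2 × 1.87 = 3.740 m
P_cr = π²EI / L_e² = π² × 70.7×10⁹ × 1.127×10^-6 / 3.740² = 5.623×10^4 N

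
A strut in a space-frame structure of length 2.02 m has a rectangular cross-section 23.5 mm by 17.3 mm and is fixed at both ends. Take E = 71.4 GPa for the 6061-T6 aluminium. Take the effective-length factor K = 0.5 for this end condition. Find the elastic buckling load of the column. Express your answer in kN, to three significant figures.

Buckling occurs about the weak axis: I_min = h·b³/12 with b = 17.3 mm (the shorter side).
I_min = 23.5×17.3³/12 = 1.014×10^4 mm⁴
I = 1.014×10^4 mm⁴ = 1.014×10^-8 m⁴
Effective length L_e = K·L = 0.5 × 2.02 = 1.010 m
P_cr = π²EI / L_e² = π² × 71.4×10⁹ × 1.014×10^-8 / 1.010² = 7.005×10^3 N

P_cr ≈ 7.00 kN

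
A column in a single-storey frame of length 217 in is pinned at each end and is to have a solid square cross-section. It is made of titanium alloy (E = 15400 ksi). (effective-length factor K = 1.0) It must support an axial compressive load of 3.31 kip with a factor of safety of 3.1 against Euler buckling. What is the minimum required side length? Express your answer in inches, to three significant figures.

a ≈ 2.49 in

Required P_cr = n·P = 3.1 × 3.31 = 10.26 kip
L_e = K·L = 1 × 217 = 217.0 in
Required I = P_cr·L_e²/(π²E) = 1.026×10^4 × 217.0² / (π² × 1.54×10^7) = 3.179 in⁴
Solid square: I = a⁴/12  ⇒  a = (12I)^(1/4) = (12×3.179)^(1/4) = 2.49 in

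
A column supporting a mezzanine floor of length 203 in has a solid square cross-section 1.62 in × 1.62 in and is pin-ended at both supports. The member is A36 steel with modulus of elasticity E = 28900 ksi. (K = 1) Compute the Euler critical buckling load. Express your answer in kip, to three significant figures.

I = a⁴/12 = 1.62⁴/12 = 0.5740 in⁴
Effective length L_e = K·L = 1 × 203 = 203.0 in
P_cr = π²EI / L_e² = π² × 28900×10³ × 0.5740 / 203.0² = 3.973×10^3 lb

P_cr ≈ 3.97 kip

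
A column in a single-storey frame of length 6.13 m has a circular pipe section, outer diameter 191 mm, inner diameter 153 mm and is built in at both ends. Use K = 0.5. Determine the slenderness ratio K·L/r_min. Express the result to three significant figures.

λ ≈ 50.1

d_o = 191 mm, d_i = 153 mm
I = π(d_o⁴ − d_i⁴)/64 = π(191⁴ − 153.0⁴)/64 = 3.843×10^7 mm⁴
A = 1.027×10^4 mm²;  r_min = √(I/A) = √(3.843×10^7/1.027×10^4) = 61.18 mm
L_e = K·L = 0.5 × 6.13 m = 3.065 m = 3065.0 mm
λ = L_e / r_min = 3065.0 / 61.18 = 50.1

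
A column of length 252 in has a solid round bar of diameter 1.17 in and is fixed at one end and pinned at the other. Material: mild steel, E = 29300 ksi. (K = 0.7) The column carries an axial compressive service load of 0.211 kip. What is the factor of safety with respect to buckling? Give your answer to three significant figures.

I = πd⁴/64 = π×1.17⁴/64 = 9.198×10^-2 in⁴
Effective length L_e = K·L = 0.7 × 252 = 176.4 in
P_cr = π²EI / L_e² = π² × 29300×10³ × 9.198×10^-2 / 176.4² = 854.8 lb
Factor of safety n = P_cr / P = 0.85484 / 0.211 = 4.05

n ≈ 4.05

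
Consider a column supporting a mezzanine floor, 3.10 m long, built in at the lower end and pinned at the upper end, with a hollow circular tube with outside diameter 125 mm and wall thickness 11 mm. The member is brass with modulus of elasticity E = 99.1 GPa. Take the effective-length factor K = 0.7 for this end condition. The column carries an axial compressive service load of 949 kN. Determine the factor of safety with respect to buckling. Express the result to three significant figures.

Inner diameter d_i = 125 − 2×11 = 103.0 mm
I = π(d_o⁴ − d_i⁴)/64 = π(125⁴ − 103.0⁴)/64 = 6.459×10^6 mm⁴
I = 6.459×10^6 mm⁴ = 6.459×10^-6 m⁴
Effective length L_e = K·L = 0.7 × 3.10 = 2.170 m
P_cr = π²EI / L_e² = π² × 99.1×10⁹ × 6.459×10^-6 / 2.170² = 1.342×10^6 N
Factor of safety n = P_cr / P = 1341.7 / 949 = 1.41

n ≈ 1.41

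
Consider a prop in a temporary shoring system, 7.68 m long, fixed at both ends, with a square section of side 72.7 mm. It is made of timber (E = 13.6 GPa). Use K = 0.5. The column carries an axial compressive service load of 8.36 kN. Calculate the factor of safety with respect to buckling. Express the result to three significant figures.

I = a⁴/12 = 72.7⁴/12 = 2.328×10^6 mm⁴
I = 2.328×10^6 mm⁴ = 2.328×10^-6 m⁴
Effective length L_e = K·L = 0.5 × 7.68 = 3.840 m
P_cr = π²EI / L_e² = π² × 13.6×10⁹ × 2.328×10^-6 / 3.840² = 2.119×10^4 N
Factor of safety n = P_cr / P = 21.190 / 8.36 = 2.53

n ≈ 2.53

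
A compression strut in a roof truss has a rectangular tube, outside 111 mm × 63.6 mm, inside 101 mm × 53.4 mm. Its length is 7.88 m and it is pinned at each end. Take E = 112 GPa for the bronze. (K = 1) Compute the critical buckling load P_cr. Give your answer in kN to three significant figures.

P_cr ≈ 19.5 kN

Weak-axis I_min = (h_o·b_o³ − h_i·b_i³)/12 with b_o = 63.6, b_i = 53.40 mm (shorter outer/inner sides).
I_min = (111×63.6³ − 101.0×53.40³)/12 = 1.098×10^6 mm⁴
I = 1.098×10^6 mm⁴ = 1.098×10^-6 m⁴
Effective length L_e = K·L = 1 × 7.88 = 7.880 m
P_cr = π²EI / L_e² = π² × 112×10⁹ × 1.098×10^-6 / 7.880² = 1.955×10^4 N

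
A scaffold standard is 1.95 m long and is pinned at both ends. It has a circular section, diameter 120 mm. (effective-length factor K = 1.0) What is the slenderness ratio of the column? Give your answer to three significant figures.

For a solid circle r = d/4 = 120/4 = 30.00 mm
L_e = K·L = 1 × 1.95 m = 1.950 m = 1950.0 mm
λ = L_e / r_min = 1950.0 / 30.00 = 65.0

λ ≈ 65.0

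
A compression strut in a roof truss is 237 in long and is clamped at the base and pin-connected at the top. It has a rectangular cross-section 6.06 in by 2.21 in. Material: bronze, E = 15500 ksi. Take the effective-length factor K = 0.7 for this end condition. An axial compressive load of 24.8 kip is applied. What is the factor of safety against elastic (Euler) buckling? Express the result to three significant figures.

Buckling occurs about the weak axis: I_min = h·b³/12 with b = 2.21 in (the shorter side).
I_min = 6.06×2.21³/12 = 5.451 in⁴
Effective length L_e = K·L = 0.7 × 237 = 165.9 in
P_cr = π²EI / L_e² = π² × 15500×10³ × 5.451 / 165.9² = 3.030×10^4 lb
Factor of safety n = P_cr / P = 30.298 / 24.8 = 1.22

n ≈ 1.22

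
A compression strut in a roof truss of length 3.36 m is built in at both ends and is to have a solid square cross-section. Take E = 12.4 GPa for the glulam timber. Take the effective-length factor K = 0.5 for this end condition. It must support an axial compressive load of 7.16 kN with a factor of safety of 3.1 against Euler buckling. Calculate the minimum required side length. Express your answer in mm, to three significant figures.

Required P_cr = n·P = 3.1 × 7.16 = 22.20 kN
L_e = K·L = 0.5 × 3.36 = 1.680 m
Required I = P_cr·L_e²/(π²E) = 2.220×10^4 × 1.680² / (π² × 1.24×10^10) = 5.119×10^-7 m⁴
I_req = 5.119×10^5 mm⁴
Solid square: I = a⁴/12  ⇒  a = (12I)^(1/4) = (12×5.119×10^5)^(1/4) = 49.8 mm

a ≈ 49.8 mm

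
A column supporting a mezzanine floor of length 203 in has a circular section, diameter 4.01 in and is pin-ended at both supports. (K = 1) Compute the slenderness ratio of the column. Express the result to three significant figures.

I = πd⁴/64 = π×4.01⁴/64 = 12.69 in⁴
A = 12.63 in²;  r_min = √(I/A) = √(12.69/12.63) = 1.002 in
L_e = K·L = 1 × 203 = 203.0 in
λ = L_e / r_min = 203.00 / 1.002 = 202

λ ≈ 202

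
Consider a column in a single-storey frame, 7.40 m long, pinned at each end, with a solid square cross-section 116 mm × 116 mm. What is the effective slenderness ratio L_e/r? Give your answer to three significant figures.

For a square r = a/√12 = 116/√12 = 33.49 mm
L_e = K·L = 1 × 7.40 m = 7.400 m = 7400.0 mm
λ = L_e / r_min = 7400.0 / 33.49 = 221

λ ≈ 221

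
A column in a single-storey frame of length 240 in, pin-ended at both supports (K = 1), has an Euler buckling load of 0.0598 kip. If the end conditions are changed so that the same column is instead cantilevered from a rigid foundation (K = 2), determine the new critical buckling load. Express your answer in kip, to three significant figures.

P_cr ∝ 1/K², so P_cr,new = P_cr,old × (K_old/K_new)² = 0.0598 × (1/2)²
= 0.0598 × 0.2500 = 0.0150 kip

P_cr ≈ 0.0150 kip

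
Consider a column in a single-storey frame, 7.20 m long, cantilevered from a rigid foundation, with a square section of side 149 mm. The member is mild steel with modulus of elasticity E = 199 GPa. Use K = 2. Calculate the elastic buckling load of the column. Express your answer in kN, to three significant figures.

P_cr ≈ 389 kN

I = a⁴/12 = 149⁴/12 = 4.107×10^7 mm⁴
I = 4.107×10^7 mm⁴ = 4.107×10^-5 m⁴
Effective length L_e = K·L = 2 × 7.20 = 14.40 m
P_cr = π²EI / L_e² = π² × 199×10⁹ × 4.107×10^-5 / 14.40² = 3.890×10^5 N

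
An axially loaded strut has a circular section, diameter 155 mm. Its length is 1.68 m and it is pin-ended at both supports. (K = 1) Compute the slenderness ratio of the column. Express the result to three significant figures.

For a solid circle r = d/4 = 155/4 = 38.75 mm
L_e = K·L = 1 × 1.68 m = 1.680 m = 1680.0 mm
λ = L_e / r_min = 1680.0 / 38.75 = 43.4

λ ≈ 43.4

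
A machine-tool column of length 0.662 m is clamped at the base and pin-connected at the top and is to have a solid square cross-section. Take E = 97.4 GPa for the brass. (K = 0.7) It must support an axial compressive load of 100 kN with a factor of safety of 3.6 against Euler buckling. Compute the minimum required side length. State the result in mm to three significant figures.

a ≈ 31.3 mm

Required P_cr = n·P = 3.6 × 100 = 360.0 kN
L_e = K·L = 0.7 × 0.662 = 0.4634 m
Required I = P_cr·L_e²/(π²E) = 3.600×10^5 × 0.4634² / (π² × 9.74×10^10) = 8.042×10^-8 m⁴
I_req = 8.042×10^4 mm⁴
Solid square: I = a⁴/12  ⇒  a = (12I)^(1/4) = (12×8.042×10^4)^(1/4) = 31.3 mm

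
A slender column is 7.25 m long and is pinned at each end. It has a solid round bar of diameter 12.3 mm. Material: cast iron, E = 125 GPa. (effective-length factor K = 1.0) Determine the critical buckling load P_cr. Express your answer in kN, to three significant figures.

P_cr ≈ 0.0264 kN

I = πd⁴/64 = π×12.3⁴/64 = 1.124×10^3 mm⁴
I = 1.124×10^3 mm⁴ = 1.124×10^-9 m⁴
Effective length L_e = K·L = 1 × 7.25 = 7.250 m
P_cr = π²EI / L_e² = π² × 125×10⁹ × 1.124×10^-9 / 7.250² = 26.37 N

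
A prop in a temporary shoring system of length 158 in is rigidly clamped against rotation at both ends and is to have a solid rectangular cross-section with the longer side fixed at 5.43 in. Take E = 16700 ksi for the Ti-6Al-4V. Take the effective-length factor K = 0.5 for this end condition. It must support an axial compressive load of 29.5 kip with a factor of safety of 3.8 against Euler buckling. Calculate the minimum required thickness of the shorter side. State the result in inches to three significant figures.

Required P_cr = n·P = 3.8 × 29.5 = 112.1 kip
L_e = K·L = 0.5 × 158 = 79.00 in
Required I = P_cr·L_e²/(π²E) = 1.121×10^5 × 79.00² / (π² × 1.67×10^7) = 4.245 in⁴
Rectangle, weak axis: I_min = h·b³/12 with h = 5.43 in fixed  ⇒  b = (12I/h)^(1/3) = 2.11 in

b ≈ 2.11 in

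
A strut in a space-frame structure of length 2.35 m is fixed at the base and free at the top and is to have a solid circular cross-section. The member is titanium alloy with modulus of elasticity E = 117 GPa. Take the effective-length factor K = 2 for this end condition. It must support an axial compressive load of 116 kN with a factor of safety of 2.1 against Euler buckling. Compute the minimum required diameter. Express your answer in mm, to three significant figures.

d ≈ 98.7 mm

Required P_cr = n·P = 2.1 × 116 = 243.6 kN
L_e = K·L = 2 × 2.35 = 4.700 m
Required I = P_cr·L_e²/(π²E) = 2.436×10^5 × 4.700² / (π² × 1.17×10^11) = 4.660×10^-6 m⁴
I_req = 4.660×10^6 mm⁴
Solid circle: I = πd⁴/64  ⇒  d = (64I/π)^(1/4) = (64×4.660×10^6/π)^(1/4) = 98.7 mm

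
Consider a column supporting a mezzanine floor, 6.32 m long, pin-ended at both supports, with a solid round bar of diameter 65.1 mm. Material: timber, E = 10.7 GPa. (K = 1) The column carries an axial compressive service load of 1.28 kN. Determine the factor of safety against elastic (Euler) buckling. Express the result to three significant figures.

n ≈ 1.82

I = πd⁴/64 = π×65.1⁴/64 = 8.816×10^5 mm⁴
I = 8.816×10^5 mm⁴ = 8.816×10^-7 m⁴
Effective length L_e = K·L = 1 × 6.32 = 6.320 m
P_cr = π²EI / L_e² = π² × 10.7×10⁹ × 8.816×10^-7 / 6.320² = 2.331×10^3 N
Factor of safety n = P_cr / P = 2.3310 / 1.28 = 1.82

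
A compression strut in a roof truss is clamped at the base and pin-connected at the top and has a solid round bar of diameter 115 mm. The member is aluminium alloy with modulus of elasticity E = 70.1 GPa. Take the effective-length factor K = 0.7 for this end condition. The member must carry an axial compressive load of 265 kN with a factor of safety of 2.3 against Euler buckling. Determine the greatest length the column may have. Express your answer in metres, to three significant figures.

L_max ≈ 4.46 m

I = πd⁴/64 = π×115⁴/64 = 8.585×10^6 mm⁴
I = 8.585×10^-6 m⁴
Required critical load P_cr = n·P = 2.3 × 265 = 609.5 kN = 6.095×10^5 N
From P_cr = π²EI/(K·L)²:  L = (1/K)·√(π²EI/P_cr) = (1/0.7)·√(π²×7.01×10^10×8.585×10^-6/6.095×10^5)
L = 4.46 m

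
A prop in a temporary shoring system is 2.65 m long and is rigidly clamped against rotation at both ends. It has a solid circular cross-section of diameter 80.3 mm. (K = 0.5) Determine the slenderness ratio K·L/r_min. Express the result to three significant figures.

λ ≈ 66.0

For a solid circle r = d/4 = 80.3/4 = 20.08 mm
L_e = K·L = 0.5 × 2.65 m = 1.325 m = 1325.0 mm
λ = L_e / r_min = 1325.0 / 20.08 = 66.0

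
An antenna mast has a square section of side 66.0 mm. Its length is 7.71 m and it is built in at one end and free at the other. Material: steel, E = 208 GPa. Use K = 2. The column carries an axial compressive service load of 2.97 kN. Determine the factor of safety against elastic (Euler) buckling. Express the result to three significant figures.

n ≈ 4.60

I = a⁴/12 = 66.0⁴/12 = 1.581×10^6 mm⁴
I = 1.581×10^6 mm⁴ = 1.581×10^-6 m⁴
Effective length L_e = K·L = 2 × 7.71 = 15.42 m
P_cr = π²EI / L_e² = π² × 208×10⁹ × 1.581×10^-6 / 15.42² = 1.365×10^4 N
Factor of safety n = P_cr / P = 13.652 / 2.97 = 4.60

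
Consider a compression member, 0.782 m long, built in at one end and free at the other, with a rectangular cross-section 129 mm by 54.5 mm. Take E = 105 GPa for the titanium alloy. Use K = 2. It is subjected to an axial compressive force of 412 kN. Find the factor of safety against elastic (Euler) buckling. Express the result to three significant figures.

n ≈ 1.79

Buckling occurs about the weak axis: I_min = h·b³/12 with b = 54.5 mm (the shorter side).
I_min = 129×54.5³/12 = 1.740×10^6 mm⁴
I = 1.740×10^6 mm⁴ = 1.740×10^-6 m⁴
Effective length L_e = K·L = 2 × 0.782 = 1.564 m
P_cr = π²EI / L_e² = π² × 105×10⁹ × 1.740×10^-6 / 1.564² = 7.372×10^5 N
Factor of safety n = P_cr / P = 737.25 / 412 = 1.79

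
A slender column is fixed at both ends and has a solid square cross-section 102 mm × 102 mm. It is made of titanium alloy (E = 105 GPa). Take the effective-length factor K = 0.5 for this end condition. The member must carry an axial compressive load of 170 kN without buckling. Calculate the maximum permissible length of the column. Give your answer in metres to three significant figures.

I = a⁴/12 = 102⁴/12 = 9.020×10^6 mm⁴
I = 9.020×10^-6 m⁴
At the buckling limit P_cr = P = 1.700×10^5 N
From P_cr = π²EI/(K·L)²:  L = (1/K)·√(π²EI/P_cr) = (1/0.5)·√(π²×1.05×10^11×9.020×10^-6/1.700×10^5)
L = 14.8 m

L_max ≈ 14.8 m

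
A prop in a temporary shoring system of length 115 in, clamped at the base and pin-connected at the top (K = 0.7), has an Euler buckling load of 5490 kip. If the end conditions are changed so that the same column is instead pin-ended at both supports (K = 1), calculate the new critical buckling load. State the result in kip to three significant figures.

P_cr ≈ 2690 kip

P_cr ∝ 1/K², so P_cr,new = P_cr,old × (K_old/K_new)² = 5490 × (0.7/1)²
= 5490 × 0.4900 = 2690 kip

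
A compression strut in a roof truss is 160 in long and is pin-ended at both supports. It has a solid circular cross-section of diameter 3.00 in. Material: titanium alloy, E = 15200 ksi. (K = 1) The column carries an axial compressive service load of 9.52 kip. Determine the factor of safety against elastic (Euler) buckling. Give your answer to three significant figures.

I = πd⁴/64 = π×3.00⁴/64 = 3.976 in⁴
Effective length L_e = K·L = 1 × 160 = 160.0 in
P_cr = π²EI / L_e² = π² × 15200×10³ × 3.976 / 160.0² = 2.330×10^4 lb
Factor of safety n = P_cr / P = 23.300 / 9.52 = 2.45

n ≈ 2.45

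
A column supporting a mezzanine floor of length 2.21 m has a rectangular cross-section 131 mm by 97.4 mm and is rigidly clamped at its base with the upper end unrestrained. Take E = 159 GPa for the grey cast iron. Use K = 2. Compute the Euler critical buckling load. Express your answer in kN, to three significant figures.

Buckling occurs about the weak axis: I_min = h·b³/12 with b = 97.4 mm (the shorter side).
I_min = 131×97.4³/12 = 1.009×10^7 mm⁴
I = 1.009×10^7 mm⁴ = 1.009×10^-5 m⁴
Effective length L_e = K·L = 2 × 2.21 = 4.420 m
P_cr = π²EI / L_e² = π² × 159×10⁹ × 1.009×10^-5 / 4.420² = 8.103×10^5 N

P_cr ≈ 810 kN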